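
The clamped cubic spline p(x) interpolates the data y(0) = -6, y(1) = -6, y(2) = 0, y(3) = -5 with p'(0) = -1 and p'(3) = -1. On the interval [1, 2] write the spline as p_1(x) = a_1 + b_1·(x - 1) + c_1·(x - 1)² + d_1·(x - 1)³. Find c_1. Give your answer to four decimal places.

Write σ_i for p''(x_i). With h_i = 1, 1, 1 and divided differences Δ_i = 0, 6, -5, the continuity of p' gives the tridiagonal system
  1·σ_0 + 4·σ_1 + 1·σ_2 = 6(Δ_1 - Δ_0) = 36
  1·σ_1 + 4·σ_2 + 1·σ_3 = 6(Δ_2 - Δ_1) = -66
Clamped end conditions give two more equations: 2h_0·σ_0 + h_0·σ_1 = 6(Δ_0 - p'(0)) = 6 and h_2·σ_2 + 2h_2·σ_3 = 6(p'(3) - Δ_2) = 24.
Forward elimination and back-substitution give σ_0 = -28/5, σ_1 = 86/5, σ_2 = -136/5, σ_3 = 128/5.
On [1, 2], with p_1(x) = a_1 + b_1·(x - 1) + c_1·(x - 1)² + d_1·(x - 1)³: c_1 = σ_1/2 = 43/5, d_1 = (σ_2 - σ_1)/(6h_1) = -37/5, b_1 = Δ_1 - h_1(2σ_1 + σ_2)/6 = 24/5.

8.6000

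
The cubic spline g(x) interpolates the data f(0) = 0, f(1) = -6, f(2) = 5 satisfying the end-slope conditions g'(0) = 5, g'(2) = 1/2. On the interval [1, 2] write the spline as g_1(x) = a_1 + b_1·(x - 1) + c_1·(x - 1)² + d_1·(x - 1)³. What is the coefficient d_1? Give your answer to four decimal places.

-19.1250

Let M_i = g''(x_i). Step sizes h_i = 1, 1; slopes of the chords Δ_i = (y_(i+1) - y_i)/h_i = -6, 11.
  1·M_0 + 4·M_1 + 1·M_2 = 6(Δ_1 - Δ_0) = 102
Clamped end conditions give two more equations: 2h_0·M_0 + h_0·M_1 = 6(Δ_0 - g'(0)) = -66 and h_1·M_1 + 2h_1·M_2 = 6(g'(2) - Δ_1) = -63.
Solving the tridiagonal system: M_0 = -243/4, M_1 = 111/2, M_2 = -237/4.
On [1, 2], with g_1(x) = a_1 + b_1·(x - 1) + c_1·(x - 1)² + d_1·(x - 1)³: c_1 = M_1/2 = 111/4, d_1 = (M_2 - M_1)/(6h_1) = -153/8, b_1 = Δ_1 - h_1(2M_1 + M_2)/6 = 19/8.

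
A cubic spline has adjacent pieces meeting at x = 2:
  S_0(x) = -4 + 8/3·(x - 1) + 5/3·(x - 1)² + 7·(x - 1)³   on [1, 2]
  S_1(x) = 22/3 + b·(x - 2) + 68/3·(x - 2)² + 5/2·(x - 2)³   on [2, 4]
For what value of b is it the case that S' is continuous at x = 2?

S_0'(x) = 8/3 + 10/3·(x - 1) + 21·(x - 1)², so S_0'(2) = 27. On the right, S_1'(2) = b, so b = 27.

27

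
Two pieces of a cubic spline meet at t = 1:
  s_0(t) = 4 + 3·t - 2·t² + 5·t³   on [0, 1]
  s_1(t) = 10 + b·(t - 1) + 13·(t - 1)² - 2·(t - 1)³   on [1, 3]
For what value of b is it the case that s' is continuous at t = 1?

14

s_0'(t) = 3 - 4·t + 15·t², so s_0'(1) = 14. On the right, s_1'(1) = b, so b = 14.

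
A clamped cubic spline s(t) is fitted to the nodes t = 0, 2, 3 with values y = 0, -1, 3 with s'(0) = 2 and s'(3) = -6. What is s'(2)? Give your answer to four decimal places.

Write σ_i for s''(x_i). With h_i = 2, 1 and divided differences Δ_i = -1/2, 4, the continuity of s' gives the tridiagonal system
  2·σ_0 + 6·σ_1 + 1·σ_2 = 6(Δ_1 - Δ_0) = 27
Clamped end conditions give two more equations: 2h_0·σ_0 + h_0·σ_1 = 6(Δ_0 - s'(0)) = -15 and h_1·σ_1 + 2h_1·σ_2 = 6(s'(3) - Δ_1) = -60.
Hence σ_0 = -131/12, σ_1 = 43/3, σ_2 = -223/6.
On [2, 3], s'(t) = b_1 + 2c_1·(t - 2) + 3d_1·(t - 2)² with b_1 = Δ_1 - h_1(2σ_1 + σ_2)/6 = 65/12, c_1 = σ_1/2 = 43/6, d_1 = (σ_2 - σ_1)/(6h_1) = -103/12. So s'(2) = 65/12.

5.4167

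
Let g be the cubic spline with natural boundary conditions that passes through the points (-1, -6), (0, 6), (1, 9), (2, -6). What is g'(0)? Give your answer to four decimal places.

9.6000

With σ_i denoting the second derivative at x_i, h_i = 1, 1, 1, and Δ_i = (y_(i+1) − y_i)/h_i = 12, 3, -15:
  1·σ_0 + 4·σ_1 + 1·σ_2 = 6(Δ_1 - Δ_0) = -54
  1·σ_1 + 4·σ_2 + 1·σ_3 = 6(Δ_2 - Δ_1) = -108
Natural end conditions: σ_0 = σ_3 = 0.
Hence σ_0 = 0, σ_1 = -36/5, σ_2 = -126/5, σ_3 = 0.
On [0, 1], g'(t) = b_1 + 2c_1·t + 3d_1·t² with b_1 = Δ_1 - h_1(2σ_1 + σ_2)/6 = 48/5, c_1 = σ_1/2 = -18/5, d_1 = (σ_2 - σ_1)/(6h_1) = -3. So g'(0) = 48/5.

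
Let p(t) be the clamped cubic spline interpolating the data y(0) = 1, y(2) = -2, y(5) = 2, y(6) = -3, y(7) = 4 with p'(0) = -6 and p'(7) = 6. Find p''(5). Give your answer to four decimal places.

With m_i denoting the second derivative at x_i, h_i = 2, 3, 1, 1, and Δ_i = (y_(i+1) − y_i)/h_i = -3/2, 4/3, -5, 7:
  2·m_0 + 10·m_1 + 3·m_2 = 6(Δ_1 - Δ_0) = 17
  3·m_1 + 8·m_2 + 1·m_3 = 6(Δ_2 - Δ_1) = -38
  1·m_2 + 4·m_3 + 1·m_4 = 6(Δ_3 - Δ_2) = 72
Clamped end conditions give two more equations: 2h_0·m_0 + h_0·m_1 = 6(Δ_0 - p'(0)) = 27 and h_3·m_3 + 2h_3·m_4 = 6(p'(7) - Δ_3) = -6.
Hence m_0 = 2849/564, m_1 = 479/141, m_2 = -2545/282, m_3 = 3385/141, m_4 = -4231/282.

-9.0248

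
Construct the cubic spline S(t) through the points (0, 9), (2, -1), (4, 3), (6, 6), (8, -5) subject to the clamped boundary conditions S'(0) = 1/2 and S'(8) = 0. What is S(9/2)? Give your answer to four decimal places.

Let M_i = S''(x_i). Step sizes h_i = 2, 2, 2, 2; slopes of the chords Δ_i = (y_(i+1) - y_i)/h_i = -5, 2, 3/2, -11/2.
  2·M_0 + 8·M_1 + 2·M_2 = 6(Δ_1 - Δ_0) = 42
  2·M_1 + 8·M_2 + 2·M_3 = 6(Δ_2 - Δ_1) = -3
  2·M_2 + 8·M_3 + 2·M_4 = 6(Δ_3 - Δ_2) = -42
Clamped end conditions give two more equations: 2h_0·M_0 + h_0·M_1 = 6(Δ_0 - S'(0)) = -33 and h_3·M_3 + 2h_3·M_4 = 6(S'(8) - Δ_3) = 33.
Solving: M_0 = -1399/112, M_1 = 475/56, M_2 = -7/16, M_3 = -461/56, M_4 = 1385/112.
On [4, 6], S(t) = 3 + 127/28·(t - 4) - 7/32·(t - 4)² - 291/448·(t - 4)³.
With (t - 4) = 1/2: S(9/2) = 18393/3584.

5.1320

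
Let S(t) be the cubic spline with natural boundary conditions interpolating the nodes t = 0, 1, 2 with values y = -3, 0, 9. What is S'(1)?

Let m_i = S''(x_i). Step sizes h_i = 1, 1; slopes of the chords Δ_i = (y_(i+1) - y_i)/h_i = 3, 9.
  1·m_0 + 4·m_1 + 1·m_2 = 6(Δ_1 - Δ_0) = 36
Natural end conditions: m_0 = m_2 = 0.
Hence m_0 = 0, m_1 = 9, m_2 = 0.
On [1, 2], S'(t) = b_1 + 2c_1·(t - 1) + 3d_1·(t - 1)² with b_1 = Δ_1 - h_1(2m_1 + m_2)/6 = 6, c_1 = m_1/2 = 9/2, d_1 = (m_2 - m_1)/(6h_1) = -3/2. So S'(1) = 6.

6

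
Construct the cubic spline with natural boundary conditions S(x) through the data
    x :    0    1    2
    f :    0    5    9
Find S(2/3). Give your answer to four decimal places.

3.4259

Write M_i for S''(x_i). With h_i = 1, 1 and divided differences Δ_i = 5, 4, the continuity of S' gives the tridiagonal system
  1·M_0 + 4·M_1 + 1·M_2 = 6(Δ_1 - Δ_0) = -6
Natural end conditions: M_0 = M_2 = 0.
Forward elimination and back-substitution give M_0 = 0, M_1 = -3/2, M_2 = 0.
On [0, 1], S(x) = 0 + 21/4·x + 0·x² - 1/4·x³.
With x = 2/3: S(2/3) = 185/54.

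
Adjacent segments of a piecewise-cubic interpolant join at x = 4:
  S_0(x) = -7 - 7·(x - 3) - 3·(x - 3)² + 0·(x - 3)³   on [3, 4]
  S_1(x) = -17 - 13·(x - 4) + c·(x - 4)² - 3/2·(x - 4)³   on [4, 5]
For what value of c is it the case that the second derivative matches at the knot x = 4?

-3

S_0''(x) = -6 + 0·(x - 3), so S_0''(4) = -6. On the right, S_1''(4) = 2c, so c = -3.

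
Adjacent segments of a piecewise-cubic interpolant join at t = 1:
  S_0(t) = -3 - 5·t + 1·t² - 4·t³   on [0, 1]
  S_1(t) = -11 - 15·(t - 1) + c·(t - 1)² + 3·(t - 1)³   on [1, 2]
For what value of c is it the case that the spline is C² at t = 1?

S_0''(t) = 2 - 24·t, so S_0''(1) = -22. On the right, S_1''(1) = 2c, so c = -11.

-11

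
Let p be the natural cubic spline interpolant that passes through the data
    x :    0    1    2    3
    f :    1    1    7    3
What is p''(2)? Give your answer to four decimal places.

Put M_i = p'' at the i-th knot. Here h = (1, 1, 1) and Δ = (0, 6, -4), so the interior equations h_(i-1)·M_(i-1) + 2(h_(i-1)+h_i)·M_i + h_i·M_(i+1) = 6(Δ_i − Δ_(i-1)) read
  1·M_0 + 4·M_1 + 1·M_2 = 6(Δ_1 - Δ_0) = 36
  1·M_1 + 4·M_2 + 1·M_3 = 6(Δ_2 - Δ_1) = -60
Natural end conditions: M_0 = M_3 = 0.
Solving: M_0 = 0, M_1 = 68/5, M_2 = -92/5, M_3 = 0.

-18.4000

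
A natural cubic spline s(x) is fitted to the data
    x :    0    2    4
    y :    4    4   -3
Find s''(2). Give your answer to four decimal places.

-2.6250

Write σ_i for s''(x_i). With h_i = 2, 2 and divided differences Δ_i = 0, -7/2, the continuity of s' gives the tridiagonal system
  2·σ_0 + 8·σ_1 + 2·σ_2 = 6(Δ_1 - Δ_0) = -21
Natural end conditions: σ_0 = σ_2 = 0.
Solving: σ_0 = 0, σ_1 = -21/8, σ_2 = 0.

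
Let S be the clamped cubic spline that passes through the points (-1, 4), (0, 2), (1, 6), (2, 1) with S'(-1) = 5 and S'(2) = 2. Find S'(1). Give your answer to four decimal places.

With M_i denoting the second derivative at x_i, h_i = 1, 1, 1, and Δ_i = (y_(i+1) − y_i)/h_i = -2, 4, -5:
  1·M_0 + 4·M_1 + 1·M_2 = 6(Δ_1 - Δ_0) = 36
  1·M_1 + 4·M_2 + 1·M_3 = 6(Δ_2 - Δ_1) = -54
Clamped end conditions give two more equations: 2h_0·M_0 + h_0·M_1 = 6(Δ_0 - S'(-1)) = -42 and h_2·M_2 + 2h_2·M_3 = 6(S'(2) - Δ_2) = 42.
Hence M_0 = -166/5, M_1 = 122/5, M_2 = -142/5, M_3 = 176/5.
On [1, 2], S'(t) = b_2 + 2c_2·(t - 1) + 3d_2·(t - 1)² with b_2 = Δ_2 - h_2(2M_2 + M_3)/6 = -7/5, c_2 = M_2/2 = -71/5, d_2 = (M_3 - M_2)/(6h_2) = 53/5. So S'(1) = -7/5.

-1.4000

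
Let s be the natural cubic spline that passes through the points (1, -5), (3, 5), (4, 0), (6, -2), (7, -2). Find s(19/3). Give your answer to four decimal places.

Write M_i for s''(x_i). With h_i = 2, 1, 2, 1 and divided differences Δ_i = 5, -5, -1, 0, the continuity of s' gives the tridiagonal system
  2·M_0 + 6·M_1 + 1·M_2 = 6(Δ_1 - Δ_0) = -60
  1·M_1 + 6·M_2 + 2·M_3 = 6(Δ_2 - Δ_1) = 24
  2·M_2 + 6·M_3 + 1·M_4 = 6(Δ_3 - Δ_2) = 6
Natural end conditions: M_0 = M_4 = 0.
Hence M_0 = 0, M_1 = -342/31, M_2 = 192/31, M_3 = -33/31, M_4 = 0.
On [6, 7], s(x) = -2 + 11/31·(x - 6) - 33/62·(x - 6)² + 11/62·(x - 6)³.
With (x - 6) = 1/3: s(19/3) = -1619/837.

-1.9343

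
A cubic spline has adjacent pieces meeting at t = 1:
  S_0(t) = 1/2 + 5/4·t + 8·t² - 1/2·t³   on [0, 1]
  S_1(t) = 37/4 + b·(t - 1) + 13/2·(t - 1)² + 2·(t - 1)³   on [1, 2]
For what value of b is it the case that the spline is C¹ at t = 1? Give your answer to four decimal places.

15.7500

S_0'(t) = 5/4 + 16·t - 3/2·t², so S_0'(1) = 63/4. On the right, S_1'(1) = b, so b = 63/4.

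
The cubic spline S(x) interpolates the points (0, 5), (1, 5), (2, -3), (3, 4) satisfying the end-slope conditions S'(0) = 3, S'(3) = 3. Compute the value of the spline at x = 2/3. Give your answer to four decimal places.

Put m_i = S'' at the i-th knot. Here h = (1, 1, 1) and Δ = (0, -8, 7), so the interior equations h_(i-1)·m_(i-1) + 2(h_(i-1)+h_i)·m_i + h_i·m_(i+1) = 6(Δ_i − Δ_(i-1)) read
  1·m_0 + 4·m_1 + 1·m_2 = 6(Δ_1 - Δ_0) = -48
  1·m_1 + 4·m_2 + 1·m_3 = 6(Δ_2 - Δ_1) = 90
Clamped end conditions give two more equations: 2h_0·m_0 + h_0·m_1 = 6(Δ_0 - S'(0)) = -18 and h_2·m_2 + 2h_2·m_3 = 6(S'(3) - Δ_2) = -24.
Hence m_0 = 8/5, m_1 = -106/5, m_2 = 176/5, m_3 = -148/5.
On [0, 1], S(x) = 5 + 3·x + 4/5·x² - 19/5·x³.
With x = 2/3: S(2/3) = 841/135.

6.2296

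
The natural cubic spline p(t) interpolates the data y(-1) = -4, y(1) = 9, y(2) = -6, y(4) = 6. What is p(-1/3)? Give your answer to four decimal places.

5.4127

Let M_i = p''(x_i). Step sizes h_i = 2, 1, 2; slopes of the chords Δ_i = (y_(i+1) - y_i)/h_i = 13/2, -15, 6.
  2·M_0 + 6·M_1 + 1·M_2 = 6(Δ_1 - Δ_0) = -129
  1·M_1 + 6·M_2 + 2·M_3 = 6(Δ_2 - Δ_1) = 126
Natural end conditions: M_0 = M_3 = 0.
Forward elimination and back-substitution give M_0 = 0, M_1 = -180/7, M_2 = 177/7, M_3 = 0.
On [-1, 1], p(t) = -4 + 211/14·(t + 1) + 0·(t + 1)² - 15/7·(t + 1)³.
With (t + 1) = 2/3: p(-1/3) = 341/63.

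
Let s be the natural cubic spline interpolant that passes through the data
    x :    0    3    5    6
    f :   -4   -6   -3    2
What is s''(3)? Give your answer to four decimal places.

0.6429

Put m_i = s'' at the i-th knot. Here h = (3, 2, 1) and Δ = (-2/3, 3/2, 5), so the interior equations h_(i-1)·m_(i-1) + 2(h_(i-1)+h_i)·m_i + h_i·m_(i+1) = 6(Δ_i − Δ_(i-1)) read
  3·m_0 + 10·m_1 + 2·m_2 = 6(Δ_1 - Δ_0) = 13
  2·m_1 + 6·m_2 + 1·m_3 = 6(Δ_2 - Δ_1) = 21
Natural end conditions: m_0 = m_3 = 0.
Hence m_0 = 0, m_1 = 9/14, m_2 = 23/7, m_3 = 0.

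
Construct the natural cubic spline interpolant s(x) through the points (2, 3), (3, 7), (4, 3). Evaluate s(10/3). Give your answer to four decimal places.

Put M_i = s'' at the i-th knot. Here h = (1, 1) and Δ = (4, -4), so the interior equations h_(i-1)·M_(i-1) + 2(h_(i-1)+h_i)·M_i + h_i·M_(i+1) = 6(Δ_i − Δ_(i-1)) read
  1·M_0 + 4·M_1 + 1·M_2 = 6(Δ_1 - Δ_0) = -48
Natural end conditions: M_0 = M_2 = 0.
Solving the tridiagonal system: M_0 = 0, M_1 = -12, M_2 = 0.
On [3, 4], s(x) = 7 + 0·(x - 3) - 6·(x - 3)² + 2·(x - 3)³.
With (x - 3) = 1/3: s(10/3) = 173/27.

6.4074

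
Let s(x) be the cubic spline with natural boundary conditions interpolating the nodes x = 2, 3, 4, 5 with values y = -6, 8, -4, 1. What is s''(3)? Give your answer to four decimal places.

-48.4000

Let σ_i = s''(x_i). Step sizes h_i = 1, 1, 1; slopes of the chords Δ_i = (y_(i+1) - y_i)/h_i = 14, -12, 5.
  1·σ_0 + 4·σ_1 + 1·σ_2 = 6(Δ_1 - Δ_0) = -156
  1·σ_1 + 4·σ_2 + 1·σ_3 = 6(Δ_2 - Δ_1) = 102
Natural end conditions: σ_0 = σ_3 = 0.
Hence σ_0 = 0, σ_1 = -242/5, σ_2 = 188/5, σ_3 = 0.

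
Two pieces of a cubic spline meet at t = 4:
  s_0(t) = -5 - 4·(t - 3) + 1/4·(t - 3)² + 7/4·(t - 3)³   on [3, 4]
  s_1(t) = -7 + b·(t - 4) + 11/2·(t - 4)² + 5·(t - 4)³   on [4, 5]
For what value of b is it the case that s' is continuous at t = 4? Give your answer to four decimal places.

1.7500

s_0'(t) = -4 + 1/2·(t - 3) + 21/4·(t - 3)², so s_0'(4) = 7/4. On the right, s_1'(4) = b, so b = 7/4.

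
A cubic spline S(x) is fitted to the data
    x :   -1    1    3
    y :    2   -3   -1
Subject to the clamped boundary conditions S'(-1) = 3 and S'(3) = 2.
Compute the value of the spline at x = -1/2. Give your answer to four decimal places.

2.2852

With M_i denoting the second derivative at x_i, h_i = 2, 2, and Δ_i = (y_(i+1) − y_i)/h_i = -5/2, 1:
  2·M_0 + 8·M_1 + 2·M_2 = 6(Δ_1 - Δ_0) = 21
Clamped end conditions give two more equations: 2h_0·M_0 + h_0·M_1 = 6(Δ_0 - S'(-1)) = -33 and h_1·M_1 + 2h_1·M_2 = 6(S'(3) - Δ_1) = 6.
Forward elimination and back-substitution give M_0 = -89/8, M_1 = 23/4, M_2 = -11/8.
On [-1, 1], S(x) = 2 + 3·(x + 1) - 89/16·(x + 1)² + 45/32·(x + 1)³.
With (x + 1) = 1/2: S(-1/2) = 585/256.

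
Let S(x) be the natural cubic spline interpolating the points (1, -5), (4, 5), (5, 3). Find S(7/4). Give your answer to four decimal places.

-1.0938

With M_i denoting the second derivative at x_i, h_i = 3, 1, and Δ_i = (y_(i+1) − y_i)/h_i = 10/3, -2:
  3·M_0 + 8·M_1 + 1·M_2 = 6(Δ_1 - Δ_0) = -32
Natural end conditions: M_0 = M_2 = 0.
Solving: M_0 = 0, M_1 = -4, M_2 = 0.
On [1, 4], S(x) = -5 + 16/3·(x - 1) + 0·(x - 1)² - 2/9·(x - 1)³.
With (x - 1) = 3/4: S(7/4) = -35/32.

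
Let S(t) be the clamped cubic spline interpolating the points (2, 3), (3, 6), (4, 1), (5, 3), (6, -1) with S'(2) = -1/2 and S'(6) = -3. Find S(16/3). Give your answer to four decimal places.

Put σ_i = S'' at the i-th knot. Here h = (1, 1, 1, 1) and Δ = (3, -5, 2, -4), so the interior equations h_(i-1)·σ_(i-1) + 2(h_(i-1)+h_i)·σ_i + h_i·σ_(i+1) = 6(Δ_i − Δ_(i-1)) read
  1·σ_0 + 4·σ_1 + 1·σ_2 = 6(Δ_1 - Δ_0) = -48
  1·σ_1 + 4·σ_2 + 1·σ_3 = 6(Δ_2 - Δ_1) = 42
  1·σ_2 + 4·σ_3 + 1·σ_4 = 6(Δ_3 - Δ_2) = -36
Clamped end conditions give two more equations: 2h_0·σ_0 + h_0·σ_1 = 6(Δ_0 - S'(2)) = 21 and h_3·σ_3 + 2h_3·σ_4 = 6(S'(6) - Δ_3) = 6.
Solving: σ_0 = 1219/56, σ_1 = -631/28, σ_2 = 163/8, σ_3 = -475/28, σ_4 = 643/56.
On [5, 6], S(t) = 3 - 29/112·(t - 5) - 475/56·(t - 5)² + 531/112·(t - 5)³.
With (t - 5) = 1/3: S(16/3) = 541/252.

2.1468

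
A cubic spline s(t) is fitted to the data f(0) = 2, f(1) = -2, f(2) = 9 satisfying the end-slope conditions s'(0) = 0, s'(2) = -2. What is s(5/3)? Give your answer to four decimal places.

6.8704

Write M_i for s''(x_i). With h_i = 1, 1 and divided differences Δ_i = -4, 11, the continuity of s' gives the tridiagonal system
  1·M_0 + 4·M_1 + 1·M_2 = 6(Δ_1 - Δ_0) = 90
Clamped end conditions give two more equations: 2h_0·M_0 + h_0·M_1 = 6(Δ_0 - s'(0)) = -24 and h_1·M_1 + 2h_1·M_2 = 6(s'(2) - Δ_1) = -78.
Solving the tridiagonal system: M_0 = -71/2, M_1 = 47, M_2 = -125/2.
On [1, 2], s(t) = -2 + 23/4·(t - 1) + 47/2·(t - 1)² - 73/4·(t - 1)³.
With (t - 1) = 2/3: s(5/3) = 371/54.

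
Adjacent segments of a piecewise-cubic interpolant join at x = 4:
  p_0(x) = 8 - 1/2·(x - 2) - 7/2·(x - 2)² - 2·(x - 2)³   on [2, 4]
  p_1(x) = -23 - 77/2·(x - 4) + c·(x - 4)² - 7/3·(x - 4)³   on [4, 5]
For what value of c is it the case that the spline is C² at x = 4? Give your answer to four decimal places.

p_0''(x) = -7 - 12·(x - 2), so p_0''(4) = -31. On the right, p_1''(4) = 2c, so c = -31/2.

-15.5000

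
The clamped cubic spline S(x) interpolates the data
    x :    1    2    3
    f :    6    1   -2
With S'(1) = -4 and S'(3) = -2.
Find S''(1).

Put M_i = S'' at the i-th knot. Here h = (1, 1) and Δ = (-5, -3), so the interior equations h_(i-1)·M_(i-1) + 2(h_(i-1)+h_i)·M_i + h_i·M_(i+1) = 6(Δ_i − Δ_(i-1)) read
  1·M_0 + 4·M_1 + 1·M_2 = 6(Δ_1 - Δ_0) = 12
Clamped end conditions give two more equations: 2h_0·M_0 + h_0·M_1 = 6(Δ_0 - S'(1)) = -6 and h_1·M_1 + 2h_1·M_2 = 6(S'(3) - Δ_1) = 6.
Solving: M_0 = -5, M_1 = 4, M_2 = 1.

-5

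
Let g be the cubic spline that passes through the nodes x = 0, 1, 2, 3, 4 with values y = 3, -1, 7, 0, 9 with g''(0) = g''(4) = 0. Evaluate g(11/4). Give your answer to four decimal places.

1.3951

Put m_i = g'' at the i-th knot. Here h = (1, 1, 1, 1) and Δ = (-4, 8, -7, 9), so the interior equations h_(i-1)·m_(i-1) + 2(h_(i-1)+h_i)·m_i + h_i·m_(i+1) = 6(Δ_i − Δ_(i-1)) read
  1·m_0 + 4·m_1 + 1·m_2 = 6(Δ_1 - Δ_0) = 72
  1·m_1 + 4·m_2 + 1·m_3 = 6(Δ_2 - Δ_1) = -90
  1·m_2 + 4·m_3 + 1·m_4 = 6(Δ_3 - Δ_2) = 96
Natural end conditions: m_0 = m_4 = 0.
Solving the tridiagonal system: m_0 = 0, m_1 = 192/7, m_2 = -264/7, m_3 = 234/7, m_4 = 0.
On [2, 3], g(x) = 7 + 0·(x - 2) - 132/7·(x - 2)² + 83/7·(x - 2)³.
With (x - 2) = 3/4: g(11/4) = 625/448.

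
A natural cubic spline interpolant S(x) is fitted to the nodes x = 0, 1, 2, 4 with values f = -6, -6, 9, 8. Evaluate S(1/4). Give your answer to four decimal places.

With σ_i denoting the second derivative at x_i, h_i = 1, 1, 2, and Δ_i = (y_(i+1) − y_i)/h_i = 0, 15, -1/2:
  1·σ_0 + 4·σ_1 + 1·σ_2 = 6(Δ_1 - Δ_0) = 90
  1·σ_1 + 6·σ_2 + 2·σ_3 = 6(Δ_2 - Δ_1) = -93
Natural end conditions: σ_0 = σ_3 = 0.
Hence σ_0 = 0, σ_1 = 633/23, σ_2 = -462/23, σ_3 = 0.
On [0, 1], S(x) = -6 - 211/46·x + 0·x² + 211/46·x³.
With x = 1/4: S(1/4) = -20829/2944.

-7.0751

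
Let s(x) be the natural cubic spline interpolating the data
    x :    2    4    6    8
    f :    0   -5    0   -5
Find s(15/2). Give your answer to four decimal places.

Let σ_i = s''(x_i). Step sizes h_i = 2, 2, 2; slopes of the chords Δ_i = (y_(i+1) - y_i)/h_i = -5/2, 5/2, -5/2.
  2·σ_0 + 8·σ_1 + 2·σ_2 = 6(Δ_1 - Δ_0) = 30
  2·σ_1 + 8·σ_2 + 2·σ_3 = 6(Δ_2 - Δ_1) = -30
Natural end conditions: σ_0 = σ_3 = 0.
Solving the tridiagonal system: σ_0 = 0, σ_1 = 5, σ_2 = -5, σ_3 = 0.
On [6, 8], s(x) = 0 + 5/6·(x - 6) - 5/2·(x - 6)² + 5/12·(x - 6)³.
With (x - 6) = 3/2: s(15/2) = -95/32.

-2.9688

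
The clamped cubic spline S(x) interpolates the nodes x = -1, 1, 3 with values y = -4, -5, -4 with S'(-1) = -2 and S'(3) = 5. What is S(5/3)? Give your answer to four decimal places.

Put σ_i = S'' at the i-th knot. Here h = (2, 2) and Δ = (-1/2, 1/2), so the interior equations h_(i-1)·σ_(i-1) + 2(h_(i-1)+h_i)·σ_i + h_i·σ_(i+1) = 6(Δ_i − Δ_(i-1)) read
  2·σ_0 + 8·σ_1 + 2·σ_2 = 6(Δ_1 - Δ_0) = 6
Clamped end conditions give two more equations: 2h_0·σ_0 + h_0·σ_1 = 6(Δ_0 - S'(-1)) = 9 and h_1·σ_1 + 2h_1·σ_2 = 6(S'(3) - Δ_1) = 27.
Solving: σ_0 = 13/4, σ_1 = -2, σ_2 = 31/4.
On [1, 3], S(x) = -5 - 3/4·(x - 1) - 1·(x - 1)² + 13/16·(x - 1)³.
With (x - 1) = 2/3: S(5/3) = -154/27.

-5.7037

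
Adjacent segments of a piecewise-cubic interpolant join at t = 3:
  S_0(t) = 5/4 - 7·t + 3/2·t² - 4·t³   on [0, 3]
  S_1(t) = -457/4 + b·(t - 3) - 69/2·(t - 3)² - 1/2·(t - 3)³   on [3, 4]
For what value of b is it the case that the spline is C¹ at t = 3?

-106

S_0'(t) = -7 + 3·t - 12·t², so S_0'(3) = -106. On the right, S_1'(3) = b, so b = -106.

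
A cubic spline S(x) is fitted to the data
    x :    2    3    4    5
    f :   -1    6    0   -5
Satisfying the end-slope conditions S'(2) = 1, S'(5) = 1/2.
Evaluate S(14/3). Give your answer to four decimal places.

-4.4494

Let M_i = S''(x_i). Step sizes h_i = 1, 1, 1; slopes of the chords Δ_i = (y_(i+1) - y_i)/h_i = 7, -6, -5.
  1·M_0 + 4·M_1 + 1·M_2 = 6(Δ_1 - Δ_0) = -78
  1·M_1 + 4·M_2 + 1·M_3 = 6(Δ_2 - Δ_1) = 6
Clamped end conditions give two more equations: 2h_0·M_0 + h_0·M_1 = 6(Δ_0 - S'(2)) = 36 and h_2·M_2 + 2h_2·M_3 = 6(S'(5) - Δ_2) = 33.
Hence M_0 = 487/15, M_1 = -434/15, M_2 = 79/15, M_3 = 208/15.
On [4, 5], S(x) = 0 - 136/15·(x - 4) + 79/30·(x - 4)² + 43/30·(x - 4)³.
With (x - 4) = 2/3: S(14/3) = -1802/405.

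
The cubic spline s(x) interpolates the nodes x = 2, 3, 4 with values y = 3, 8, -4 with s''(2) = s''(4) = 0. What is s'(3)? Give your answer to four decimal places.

-3.5000

Let M_i = s''(x_i). Step sizes h_i = 1, 1; slopes of the chords Δ_i = (y_(i+1) - y_i)/h_i = 5, -12.
  1·M_0 + 4·M_1 + 1·M_2 = 6(Δ_1 - Δ_0) = -102
Natural end conditions: M_0 = M_2 = 0.
Solving the tridiagonal system: M_0 = 0, M_1 = -51/2, M_2 = 0.
On [3, 4], s'(x) = b_1 + 2c_1·(x - 3) + 3d_1·(x - 3)² with b_1 = Δ_1 - h_1(2M_1 + M_2)/6 = -7/2, c_1 = M_1/2 = -51/4, d_1 = (M_2 - M_1)/(6h_1) = 17/4. So s'(3) = -7/2.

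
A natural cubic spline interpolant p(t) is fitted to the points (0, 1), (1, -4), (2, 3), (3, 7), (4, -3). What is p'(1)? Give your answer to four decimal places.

Put M_i = p'' at the i-th knot. Here h = (1, 1, 1, 1) and Δ = (-5, 7, 4, -10), so the interior equations h_(i-1)·M_(i-1) + 2(h_(i-1)+h_i)·M_i + h_i·M_(i+1) = 6(Δ_i − Δ_(i-1)) read
  1·M_0 + 4·M_1 + 1·M_2 = 6(Δ_1 - Δ_0) = 72
  1·M_1 + 4·M_2 + 1·M_3 = 6(Δ_2 - Δ_1) = -18
  1·M_2 + 4·M_3 + 1·M_4 = 6(Δ_3 - Δ_2) = -84
Natural end conditions: M_0 = M_4 = 0.
Solving: M_0 = 0, M_1 = 267/14, M_2 = -30/7, M_3 = -279/14, M_4 = 0.
On [1, 2], p'(t) = b_1 + 2c_1·(t - 1) + 3d_1·(t - 1)² with b_1 = Δ_1 - h_1(2M_1 + M_2)/6 = 19/14, c_1 = M_1/2 = 267/28, d_1 = (M_2 - M_1)/(6h_1) = -109/28. So p'(1) = 19/14.

1.3571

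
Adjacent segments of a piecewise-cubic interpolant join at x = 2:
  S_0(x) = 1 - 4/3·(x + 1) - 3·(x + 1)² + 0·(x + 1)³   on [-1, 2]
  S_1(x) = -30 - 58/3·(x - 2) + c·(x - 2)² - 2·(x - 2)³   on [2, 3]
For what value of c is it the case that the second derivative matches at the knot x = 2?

-3

S_0''(x) = -6 + 0·(x + 1), so S_0''(2) = -6. On the right, S_1''(2) = 2c, so c = -3.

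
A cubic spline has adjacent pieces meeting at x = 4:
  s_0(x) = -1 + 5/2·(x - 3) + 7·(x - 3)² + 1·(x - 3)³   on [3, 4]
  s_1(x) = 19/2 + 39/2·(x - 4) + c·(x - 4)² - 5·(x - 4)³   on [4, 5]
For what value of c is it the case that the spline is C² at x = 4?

10

s_0''(x) = 14 + 6·(x - 3), so s_0''(4) = 20. On the right, s_1''(4) = 2c, so c = 10.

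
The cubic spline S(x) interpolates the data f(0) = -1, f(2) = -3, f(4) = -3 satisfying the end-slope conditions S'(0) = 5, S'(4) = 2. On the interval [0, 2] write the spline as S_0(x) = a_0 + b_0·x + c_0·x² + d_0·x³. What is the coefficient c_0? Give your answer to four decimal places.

Put σ_i = S'' at the i-th knot. Here h = (2, 2) and Δ = (-1, 0), so the interior equations h_(i-1)·σ_(i-1) + 2(h_(i-1)+h_i)·σ_i + h_i·σ_(i+1) = 6(Δ_i − Δ_(i-1)) read
  2·σ_0 + 8·σ_1 + 2·σ_2 = 6(Δ_1 - Δ_0) = 6
Clamped end conditions give two more equations: 2h_0·σ_0 + h_0·σ_1 = 6(Δ_0 - S'(0)) = -36 and h_1·σ_1 + 2h_1·σ_2 = 6(S'(4) - Δ_1) = 12.
Forward elimination and back-substitution give σ_0 = -21/2, σ_1 = 3, σ_2 = 3/2.
On [0, 2], with S_0(x) = a_0 + b_0·x + c_0·x² + d_0·x³: c_0 = σ_0/2 = -21/4, d_0 = (σ_1 - σ_0)/(6h_0) = 9/8, b_0 = Δ_0 - h_0(2σ_0 + σ_1)/6 = 5.

-5.2500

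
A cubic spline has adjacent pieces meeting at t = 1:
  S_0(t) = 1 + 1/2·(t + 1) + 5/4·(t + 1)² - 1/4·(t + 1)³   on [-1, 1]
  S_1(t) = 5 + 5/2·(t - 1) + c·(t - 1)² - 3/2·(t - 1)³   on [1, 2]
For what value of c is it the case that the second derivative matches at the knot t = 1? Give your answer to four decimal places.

-0.2500

S_0''(t) = 5/2 - 3/2·(t + 1), so S_0''(1) = -1/2. On the right, S_1''(1) = 2c, so c = -1/4.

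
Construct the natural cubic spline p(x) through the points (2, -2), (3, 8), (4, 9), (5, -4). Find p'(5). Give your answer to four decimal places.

Write m_i for p''(x_i). With h_i = 1, 1, 1 and divided differences Δ_i = 10, 1, -13, the continuity of p' gives the tridiagonal system
  1·m_0 + 4·m_1 + 1·m_2 = 6(Δ_1 - Δ_0) = -54
  1·m_1 + 4·m_2 + 1·m_3 = 6(Δ_2 - Δ_1) = -84
Natural end conditions: m_0 = m_3 = 0.
Forward elimination and back-substitution give m_0 = 0, m_1 = -44/5, m_2 = -94/5, m_3 = 0.
On [4, 5], p'(x) = b_2 + 2c_2·(x - 4) + 3d_2·(x - 4)² with b_2 = Δ_2 - h_2(2m_2 + m_3)/6 = -101/15, c_2 = m_2/2 = -47/5, d_2 = (m_3 - m_2)/(6h_2) = 47/15. So p'(5) = -242/15.

-16.1333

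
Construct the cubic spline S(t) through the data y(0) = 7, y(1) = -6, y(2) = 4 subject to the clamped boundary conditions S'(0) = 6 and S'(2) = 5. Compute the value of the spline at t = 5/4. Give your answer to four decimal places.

Let σ_i = S''(x_i). Step sizes h_i = 1, 1; slopes of the chords Δ_i = (y_(i+1) - y_i)/h_i = -13, 10.
  1·σ_0 + 4·σ_1 + 1·σ_2 = 6(Δ_1 - Δ_0) = 138
Clamped end conditions give two more equations: 2h_0·σ_0 + h_0·σ_1 = 6(Δ_0 - S'(0)) = -114 and h_1·σ_1 + 2h_1·σ_2 = 6(S'(2) - Δ_1) = -30.
Solving the tridiagonal system: σ_0 = -92, σ_1 = 70, σ_2 = -50.
On [1, 2], S(t) = -6 - 5·(t - 1) + 35·(t - 1)² - 20·(t - 1)³.
With (t - 1) = 1/4: S(5/4) = -43/8.

-5.3750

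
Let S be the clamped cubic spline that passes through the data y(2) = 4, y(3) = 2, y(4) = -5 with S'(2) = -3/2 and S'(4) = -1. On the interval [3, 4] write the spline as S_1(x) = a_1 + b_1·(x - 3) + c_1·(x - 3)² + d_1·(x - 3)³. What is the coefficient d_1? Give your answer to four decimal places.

Write M_i for S''(x_i). With h_i = 1, 1 and divided differences Δ_i = -2, -7, the continuity of S' gives the tridiagonal system
  1·M_0 + 4·M_1 + 1·M_2 = 6(Δ_1 - Δ_0) = -30
Clamped end conditions give two more equations: 2h_0·M_0 + h_0·M_1 = 6(Δ_0 - S'(2)) = -3 and h_1·M_1 + 2h_1·M_2 = 6(S'(4) - Δ_1) = 36.
Solving: M_0 = 25/4, M_1 = -31/2, M_2 = 103/4.
On [3, 4], with S_1(x) = a_1 + b_1·(x - 3) + c_1·(x - 3)² + d_1·(x - 3)³: c_1 = M_1/2 = -31/4, d_1 = (M_2 - M_1)/(6h_1) = 55/8, b_1 = Δ_1 - h_1(2M_1 + M_2)/6 = -49/8.

6.8750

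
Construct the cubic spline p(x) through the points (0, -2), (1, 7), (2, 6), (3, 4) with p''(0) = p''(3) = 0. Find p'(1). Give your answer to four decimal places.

With M_i denoting the second derivative at x_i, h_i = 1, 1, 1, and Δ_i = (y_(i+1) − y_i)/h_i = 9, -1, -2:
  1·M_0 + 4·M_1 + 1·M_2 = 6(Δ_1 - Δ_0) = -60
  1·M_1 + 4·M_2 + 1·M_3 = 6(Δ_2 - Δ_1) = -6
Natural end conditions: M_0 = M_3 = 0.
Solving the tridiagonal system: M_0 = 0, M_1 = -78/5, M_2 = 12/5, M_3 = 0.
On [1, 2], p'(x) = b_1 + 2c_1·(x - 1) + 3d_1·(x - 1)² with b_1 = Δ_1 - h_1(2M_1 + M_2)/6 = 19/5, c_1 = M_1/2 = -39/5, d_1 = (M_2 - M_1)/(6h_1) = 3. So p'(1) = 19/5.

3.8000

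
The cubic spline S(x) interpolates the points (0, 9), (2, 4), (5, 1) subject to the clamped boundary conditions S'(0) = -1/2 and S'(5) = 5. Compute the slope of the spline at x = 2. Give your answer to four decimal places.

With m_i denoting the second derivative at x_i, h_i = 2, 3, and Δ_i = (y_(i+1) − y_i)/h_i = -5/2, -1:
  2·m_0 + 10·m_1 + 3·m_2 = 6(Δ_1 - Δ_0) = 9
Clamped end conditions give two more equations: 2h_0·m_0 + h_0·m_1 = 6(Δ_0 - S'(0)) = -12 and h_1·m_1 + 2h_1·m_2 = 6(S'(5) - Δ_1) = 36.
Forward elimination and back-substitution give m_0 = -14/5, m_1 = -2/5, m_2 = 31/5.
On [2, 5], S'(x) = b_1 + 2c_1·(x - 2) + 3d_1·(x - 2)² with b_1 = Δ_1 - h_1(2m_1 + m_2)/6 = -37/10, c_1 = m_1/2 = -1/5, d_1 = (m_2 - m_1)/(6h_1) = 11/30. So S'(2) = -37/10.

-3.7000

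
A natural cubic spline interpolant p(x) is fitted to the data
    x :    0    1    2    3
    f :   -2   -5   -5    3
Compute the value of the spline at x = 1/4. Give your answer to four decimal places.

-2.8125

With σ_i denoting the second derivative at x_i, h_i = 1, 1, 1, and Δ_i = (y_(i+1) − y_i)/h_i = -3, 0, 8:
  1·σ_0 + 4·σ_1 + 1·σ_2 = 6(Δ_1 - Δ_0) = 18
  1·σ_1 + 4·σ_2 + 1·σ_3 = 6(Δ_2 - Δ_1) = 48
Natural end conditions: σ_0 = σ_3 = 0.
Forward elimination and back-substitution give σ_0 = 0, σ_1 = 8/5, σ_2 = 58/5, σ_3 = 0.
On [0, 1], p(x) = -2 - 49/15·x + 0·x² + 4/15·x³.
With x = 1/4: p(1/4) = -45/16.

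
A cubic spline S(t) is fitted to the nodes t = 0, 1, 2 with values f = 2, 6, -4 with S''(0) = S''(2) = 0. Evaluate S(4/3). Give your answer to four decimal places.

3.9630

With m_i denoting the second derivative at x_i, h_i = 1, 1, and Δ_i = (y_(i+1) − y_i)/h_i = 4, -10:
  1·m_0 + 4·m_1 + 1·m_2 = 6(Δ_1 - Δ_0) = -84
Natural end conditions: m_0 = m_2 = 0.
Solving the tridiagonal system: m_0 = 0, m_1 = -21, m_2 = 0.
On [1, 2], S(t) = 6 - 3·(t - 1) - 21/2·(t - 1)² + 7/2·(t - 1)³.
With (t - 1) = 1/3: S(4/3) = 107/27.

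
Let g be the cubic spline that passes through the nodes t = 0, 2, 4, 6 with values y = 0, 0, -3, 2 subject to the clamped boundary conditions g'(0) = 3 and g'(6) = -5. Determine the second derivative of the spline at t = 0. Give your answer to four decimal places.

-3.4667

With M_i denoting the second derivative at x_i, h_i = 2, 2, 2, and Δ_i = (y_(i+1) − y_i)/h_i = 0, -3/2, 5/2:
  2·M_0 + 8·M_1 + 2·M_2 = 6(Δ_1 - Δ_0) = -9
  2·M_1 + 8·M_2 + 2·M_3 = 6(Δ_2 - Δ_1) = 24
Clamped end conditions give two more equations: 2h_0·M_0 + h_0·M_1 = 6(Δ_0 - g'(0)) = -18 and h_2·M_2 + 2h_2·M_3 = 6(g'(6) - Δ_2) = -45.
Solving the tridiagonal system: M_0 = -52/15, M_1 = -31/15, M_2 = 217/30, M_3 = -223/15.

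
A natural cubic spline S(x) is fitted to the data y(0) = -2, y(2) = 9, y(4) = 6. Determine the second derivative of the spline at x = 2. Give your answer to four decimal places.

Put M_i = S'' at the i-th knot. Here h = (2, 2) and Δ = (11/2, -3/2), so the interior equations h_(i-1)·M_(i-1) + 2(h_(i-1)+h_i)·M_i + h_i·M_(i+1) = 6(Δ_i − Δ_(i-1)) read
  2·M_0 + 8·M_1 + 2·M_2 = 6(Δ_1 - Δ_0) = -42
Natural end conditions: M_0 = M_2 = 0.
Solving the tridiagonal system: M_0 = 0, M_1 = -21/4, M_2 = 0.

-5.2500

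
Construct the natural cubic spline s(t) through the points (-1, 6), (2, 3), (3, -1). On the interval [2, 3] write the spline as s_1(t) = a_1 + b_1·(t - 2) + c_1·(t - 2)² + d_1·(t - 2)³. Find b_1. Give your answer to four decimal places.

-3.2500

Put M_i = s'' at the i-th knot. Here h = (3, 1) and Δ = (-1, -4), so the interior equations h_(i-1)·M_(i-1) + 2(h_(i-1)+h_i)·M_i + h_i·M_(i+1) = 6(Δ_i − Δ_(i-1)) read
  3·M_0 + 8·M_1 + 1·M_2 = 6(Δ_1 - Δ_0) = -18
Natural end conditions: M_0 = M_2 = 0.
Solving: M_0 = 0, M_1 = -9/4, M_2 = 0.
On [2, 3], with s_1(t) = a_1 + b_1·(t - 2) + c_1·(t - 2)² + d_1·(t - 2)³: c_1 = M_1/2 = -9/8, d_1 = (M_2 - M_1)/(6h_1) = 3/8, b_1 = Δ_1 - h_1(2M_1 + M_2)/6 = -13/4.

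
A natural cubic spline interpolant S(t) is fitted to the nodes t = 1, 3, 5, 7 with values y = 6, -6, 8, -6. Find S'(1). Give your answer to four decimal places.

-10.4000

Put σ_i = S'' at the i-th knot. Here h = (2, 2, 2) and Δ = (-6, 7, -7), so the interior equations h_(i-1)·σ_(i-1) + 2(h_(i-1)+h_i)·σ_i + h_i·σ_(i+1) = 6(Δ_i − Δ_(i-1)) read
  2·σ_0 + 8·σ_1 + 2·σ_2 = 6(Δ_1 - Δ_0) = 78
  2·σ_1 + 8·σ_2 + 2·σ_3 = 6(Δ_2 - Δ_1) = -84
Natural end conditions: σ_0 = σ_3 = 0.
Forward elimination and back-substitution give σ_0 = 0, σ_1 = 66/5, σ_2 = -69/5, σ_3 = 0.
On [1, 3], S'(t) = b_0 + 2c_0·(t - 1) + 3d_0·(t - 1)² with b_0 = Δ_0 - h_0(2σ_0 + σ_1)/6 = -52/5, c_0 = σ_0/2 = 0, d_0 = (σ_1 - σ_0)/(6h_0) = 11/10. So S'(1) = -52/5.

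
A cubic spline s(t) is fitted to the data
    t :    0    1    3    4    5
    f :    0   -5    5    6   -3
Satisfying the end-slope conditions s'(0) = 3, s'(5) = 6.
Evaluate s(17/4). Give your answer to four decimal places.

Let σ_i = s''(x_i). Step sizes h_i = 1, 2, 1, 1; slopes of the chords Δ_i = (y_(i+1) - y_i)/h_i = -5, 5, 1, -9.
  1·σ_0 + 6·σ_1 + 2·σ_2 = 6(Δ_1 - Δ_0) = 60
  2·σ_1 + 6·σ_2 + 1·σ_3 = 6(Δ_2 - Δ_1) = -24
  1·σ_2 + 4·σ_3 + 1·σ_4 = 6(Δ_3 - Δ_2) = -60
Clamped end conditions give two more equations: 2h_0·σ_0 + h_0·σ_1 = 6(Δ_0 - s'(0)) = -48 and h_3·σ_3 + 2h_3·σ_4 = 6(s'(5) - Δ_3) = 90.
Solving the tridiagonal system: σ_0 = -1041/32, σ_1 = 273/16, σ_2 = -315/64, σ_3 = -915/32, σ_4 = 3795/64.
On [4, 5], s(t) = 6 - 1197/128·(t - 4) - 915/64·(t - 4)² + 1875/128·(t - 4)³.
With (t - 4) = 1/4: s(17/4) = 24555/8192.

2.9974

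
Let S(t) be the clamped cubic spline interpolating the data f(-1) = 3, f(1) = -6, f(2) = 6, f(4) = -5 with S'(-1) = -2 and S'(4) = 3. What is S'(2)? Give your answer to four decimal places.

Put m_i = S'' at the i-th knot. Here h = (2, 1, 2) and Δ = (-9/2, 12, -11/2), so the interior equations h_(i-1)·m_(i-1) + 2(h_(i-1)+h_i)·m_i + h_i·m_(i+1) = 6(Δ_i − Δ_(i-1)) read
  2·m_0 + 6·m_1 + 1·m_2 = 6(Δ_1 - Δ_0) = 99
  1·m_1 + 6·m_2 + 2·m_3 = 6(Δ_2 - Δ_1) = -105
Clamped end conditions give two more equations: 2h_0·m_0 + h_0·m_1 = 6(Δ_0 - S'(-1)) = -15 and h_2·m_2 + 2h_2·m_3 = 6(S'(4) - Δ_2) = 51.
Solving the tridiagonal system: m_0 = -281/16, m_1 = 221/8, m_2 = -253/8, m_3 = 457/16.
On [2, 4], S'(t) = b_2 + 2c_2·(t - 2) + 3d_2·(t - 2)² with b_2 = Δ_2 - h_2(2m_2 + m_3)/6 = 97/16, c_2 = m_2/2 = -253/16, d_2 = (m_3 - m_2)/(6h_2) = 321/64. So S'(2) = 97/16.

6.0625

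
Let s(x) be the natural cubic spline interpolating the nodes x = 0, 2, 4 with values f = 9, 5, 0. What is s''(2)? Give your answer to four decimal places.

-0.3750

Write m_i for s''(x_i). With h_i = 2, 2 and divided differences Δ_i = -2, -5/2, the continuity of s' gives the tridiagonal system
  2·m_0 + 8·m_1 + 2·m_2 = 6(Δ_1 - Δ_0) = -3
Natural end conditions: m_0 = m_2 = 0.
Hence m_0 = 0, m_1 = -3/8, m_2 = 0.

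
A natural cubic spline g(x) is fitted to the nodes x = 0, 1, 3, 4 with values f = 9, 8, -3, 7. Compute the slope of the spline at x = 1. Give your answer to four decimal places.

Put σ_i = g'' at the i-th knot. Here h = (1, 2, 1) and Δ = (-1, -11/2, 10), so the interior equations h_(i-1)·σ_(i-1) + 2(h_(i-1)+h_i)·σ_i + h_i·σ_(i+1) = 6(Δ_i − Δ_(i-1)) read
  1·σ_0 + 6·σ_1 + 2·σ_2 = 6(Δ_1 - Δ_0) = -27
  2·σ_1 + 6·σ_2 + 1·σ_3 = 6(Δ_2 - Δ_1) = 93
Natural end conditions: σ_0 = σ_3 = 0.
Solving the tridiagonal system: σ_0 = 0, σ_1 = -87/8, σ_2 = 153/8, σ_3 = 0.
On [1, 3], g'(x) = b_1 + 2c_1·(x - 1) + 3d_1·(x - 1)² with b_1 = Δ_1 - h_1(2σ_1 + σ_2)/6 = -37/8, c_1 = σ_1/2 = -87/16, d_1 = (σ_2 - σ_1)/(6h_1) = 5/2. So g'(1) = -37/8.

-4.6250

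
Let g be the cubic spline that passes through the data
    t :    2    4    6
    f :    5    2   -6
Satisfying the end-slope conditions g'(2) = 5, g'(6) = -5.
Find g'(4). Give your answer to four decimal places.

Let m_i = g''(x_i). Step sizes h_i = 2, 2; slopes of the chords Δ_i = (y_(i+1) - y_i)/h_i = -3/2, -4.
  2·m_0 + 8·m_1 + 2·m_2 = 6(Δ_1 - Δ_0) = -15
Clamped end conditions give two more equations: 2h_0·m_0 + h_0·m_1 = 6(Δ_0 - g'(2)) = -39 and h_1·m_1 + 2h_1·m_2 = 6(g'(6) - Δ_1) = -6.
Hence m_0 = -83/8, m_1 = 5/4, m_2 = -17/8.
On [4, 6], g'(t) = b_1 + 2c_1·(t - 4) + 3d_1·(t - 4)² with b_1 = Δ_1 - h_1(2m_1 + m_2)/6 = -33/8, c_1 = m_1/2 = 5/8, d_1 = (m_2 - m_1)/(6h_1) = -9/32. So g'(4) = -33/8.

-4.1250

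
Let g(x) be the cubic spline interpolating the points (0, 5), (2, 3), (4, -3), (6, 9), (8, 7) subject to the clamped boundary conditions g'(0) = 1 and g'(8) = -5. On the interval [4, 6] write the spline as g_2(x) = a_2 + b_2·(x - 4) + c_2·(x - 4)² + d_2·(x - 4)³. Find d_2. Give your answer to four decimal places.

-1.3616

Put σ_i = g'' at the i-th knot. Here h = (2, 2, 2, 2) and Δ = (-1, -3, 6, -1), so the interior equations h_(i-1)·σ_(i-1) + 2(h_(i-1)+h_i)·σ_i + h_i·σ_(i+1) = 6(Δ_i − Δ_(i-1)) read
  2·σ_0 + 8·σ_1 + 2·σ_2 = 6(Δ_1 - Δ_0) = -12
  2·σ_1 + 8·σ_2 + 2·σ_3 = 6(Δ_2 - Δ_1) = 54
  2·σ_2 + 8·σ_3 + 2·σ_4 = 6(Δ_3 - Δ_2) = -42
Clamped end conditions give two more equations: 2h_0·σ_0 + h_0·σ_1 = 6(Δ_0 - g'(0)) = -12 and h_3·σ_3 + 2h_3·σ_4 = 6(g'(8) - Δ_3) = -24.
Hence σ_0 = -69/56, σ_1 = -99/28, σ_2 = 75/8, σ_3 = -195/28, σ_4 = -141/56.
On [4, 6], with g_2(x) = a_2 + b_2·(x - 4) + c_2·(x - 4)² + d_2·(x - 4)³: c_2 = σ_2/2 = 75/16, d_2 = (σ_3 - σ_2)/(6h_2) = -305/224, b_2 = Δ_2 - h_2(2σ_2 + σ_3)/6 = 29/14.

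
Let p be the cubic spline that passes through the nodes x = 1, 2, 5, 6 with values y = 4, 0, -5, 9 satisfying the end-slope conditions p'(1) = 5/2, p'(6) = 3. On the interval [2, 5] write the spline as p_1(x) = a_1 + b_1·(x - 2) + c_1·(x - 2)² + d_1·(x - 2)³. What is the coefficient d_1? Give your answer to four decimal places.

Write M_i for p''(x_i). With h_i = 1, 3, 1 and divided differences Δ_i = -4, -5/3, 14, the continuity of p' gives the tridiagonal system
  1·M_0 + 8·M_1 + 3·M_2 = 6(Δ_1 - Δ_0) = 14
  3·M_1 + 8·M_2 + 1·M_3 = 6(Δ_2 - Δ_1) = 94
Clamped end conditions give two more equations: 2h_0·M_0 + h_0·M_1 = 6(Δ_0 - p'(1)) = -39 and h_2·M_2 + 2h_2·M_3 = 6(p'(6) - Δ_2) = -66.
Solving the tridiagonal system: M_0 = -1142/63, M_1 = -173/63, M_2 = 1136/63, M_3 = -2647/63.
On [2, 5], with p_1(x) = a_1 + b_1·(x - 2) + c_1·(x - 2)² + d_1·(x - 2)³: c_1 = M_1/2 = -173/126, d_1 = (M_2 - M_1)/(6h_1) = 187/162, b_1 = Δ_1 - h_1(2M_1 + M_2)/6 = -500/63.

1.1543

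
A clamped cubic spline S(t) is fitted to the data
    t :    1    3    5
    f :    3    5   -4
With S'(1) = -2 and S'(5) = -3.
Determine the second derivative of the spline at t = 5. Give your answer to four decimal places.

6.1250

Write M_i for S''(x_i). With h_i = 2, 2 and divided differences Δ_i = 1, -9/2, the continuity of S' gives the tridiagonal system
  2·M_0 + 8·M_1 + 2·M_2 = 6(Δ_1 - Δ_0) = -33
Clamped end conditions give two more equations: 2h_0·M_0 + h_0·M_1 = 6(Δ_0 - S'(1)) = 18 and h_1·M_1 + 2h_1·M_2 = 6(S'(5) - Δ_1) = 9.
Forward elimination and back-substitution give M_0 = 67/8, M_1 = -31/4, M_2 = 49/8.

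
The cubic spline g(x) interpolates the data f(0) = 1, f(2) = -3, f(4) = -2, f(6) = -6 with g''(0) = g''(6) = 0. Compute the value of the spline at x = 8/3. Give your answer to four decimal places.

Write M_i for g''(x_i). With h_i = 2, 2, 2 and divided differences Δ_i = -2, 1/2, -2, the continuity of g' gives the tridiagonal system
  2·M_0 + 8·M_1 + 2·M_2 = 6(Δ_1 - Δ_0) = 15
  2·M_1 + 8·M_2 + 2·M_3 = 6(Δ_2 - Δ_1) = -15
Natural end conditions: M_0 = M_3 = 0.
Hence M_0 = 0, M_1 = 5/2, M_2 = -5/2, M_3 = 0.
On [2, 4], g(x) = -3 - 1/3·(x - 2) + 5/4·(x - 2)² - 5/12·(x - 2)³.
With (x - 2) = 2/3: g(8/3) = -226/81.

-2.7901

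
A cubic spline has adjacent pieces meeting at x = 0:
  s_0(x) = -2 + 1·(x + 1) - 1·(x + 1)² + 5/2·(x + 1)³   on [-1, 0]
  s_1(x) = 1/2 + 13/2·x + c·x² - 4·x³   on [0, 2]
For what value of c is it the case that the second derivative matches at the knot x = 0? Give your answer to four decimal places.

s_0''(x) = -2 + 15·(x + 1), so s_0''(0) = 13. On the right, s_1''(0) = 2c, so c = 13/2.

6.5000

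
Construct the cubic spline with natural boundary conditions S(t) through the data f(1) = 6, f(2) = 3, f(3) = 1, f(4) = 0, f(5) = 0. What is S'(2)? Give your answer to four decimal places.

Put M_i = S'' at the i-th knot. Here h = (1, 1, 1, 1) and Δ = (-3, -2, -1, 0), so the interior equations h_(i-1)·M_(i-1) + 2(h_(i-1)+h_i)·M_i + h_i·M_(i+1) = 6(Δ_i − Δ_(i-1)) read
  1·M_0 + 4·M_1 + 1·M_2 = 6(Δ_1 - Δ_0) = 6
  1·M_1 + 4·M_2 + 1·M_3 = 6(Δ_2 - Δ_1) = 6
  1·M_2 + 4·M_3 + 1·M_4 = 6(Δ_3 - Δ_2) = 6
Natural end conditions: M_0 = M_4 = 0.
Hence M_0 = 0, M_1 = 9/7, M_2 = 6/7, M_3 = 9/7, M_4 = 0.
On [2, 3], S'(t) = b_1 + 2c_1·(t - 2) + 3d_1·(t - 2)² with b_1 = Δ_1 - h_1(2M_1 + M_2)/6 = -18/7, c_1 = M_1/2 = 9/14, d_1 = (M_2 - M_1)/(6h_1) = -1/14. So S'(2) = -18/7.

-2.5714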